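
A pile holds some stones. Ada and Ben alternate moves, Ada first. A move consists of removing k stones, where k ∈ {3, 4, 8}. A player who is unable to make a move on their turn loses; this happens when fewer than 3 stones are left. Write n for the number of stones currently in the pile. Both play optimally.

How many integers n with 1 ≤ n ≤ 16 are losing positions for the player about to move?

6

Use the standard recursion: the mover loses at a terminal position; elsewhere, the mover wins exactly when some move hands the opponent an L position.
n=0: no move → L
n=1: no move → L
n=2: no move → L
n=3: can move to 0, which is L ⇒ W
n=4: can move to 1, which is L ⇒ W
n=5: can move to 2, which is L ⇒ W
n=6: can move to 2, which is L ⇒ W
n=7: moves to 4(W), 3(W); every one is W ⇒ L
n=8: can move to 0, which is L ⇒ W
n=9: can move to 1, which is L ⇒ W
n=10: can move to 7, which is L ⇒ W
n=11: can move to 7, which is L ⇒ W
n=12: moves to 9(W), 8(W), 4(W); every one is W ⇒ L
n=13: moves to 10(W), 9(W), 5(W); every one is W ⇒ L
n=14: moves to 11(W), 10(W), 6(W); every one is W ⇒ L
n=15: can move to 12, which is L ⇒ W
n=16: can move to 13, which is L ⇒ W
L entries with 1 ≤ n ≤ 16 (n=0 is outside the asked range and is not counted): n = 1, 2, 7, 12, 13, 14; that makes 6.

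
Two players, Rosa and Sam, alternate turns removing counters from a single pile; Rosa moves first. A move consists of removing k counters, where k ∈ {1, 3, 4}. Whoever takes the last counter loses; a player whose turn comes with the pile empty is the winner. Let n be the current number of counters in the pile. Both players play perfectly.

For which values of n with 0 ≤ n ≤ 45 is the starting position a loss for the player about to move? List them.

1, 3, 8, 10, 15, 17, 22, 24, 29, 31, 36, 38, 43, 45

Work bottom-up. With no move the player to move wins. Otherwise the position is W if at least one move leads to an L position for the opponent, and L if every move leads to a W.
n=0: no move; the opponent has just taken the last counter and therefore loses → W
n=1: only reaches 0(W), which is W → L
n=2: reaches L-position 1 → W
n=3: only reaches 2(W), 0(W), all W → L
n=4: reaches L-position 3 → W
n=5: reaches L-position 1 → W
n=6: reaches L-position 3 → W
n=7: reaches L-position 3 → W
n=8: only reaches 7(W), 5(W), 4(W), all W → L
n=9: reaches L-position 8 → W
n=10: only reaches 9(W), 7(W), 6(W), all W → L
n=11: reaches L-position 10 → W
n=12: reaches L-position 8 → W
n=13: reaches L-position 10 → W
n=14: reaches L-position 10 → W
n=15: only reaches 14(W), 12(W), 11(W), all W → L
n=16: reaches L-position 15 → W
n=17: only reaches 16(W), 14(W), 13(W), all W → L
n=18: reaches L-position 17 → W
n=19: reaches L-position 15 → W
n=20: reaches L-position 17 → W
n=21: reaches L-position 17 → W
n=22: only reaches 21(W), 19(W), 18(W), all W → L
n=23: reaches L-position 22 → W
n=24: only reaches 23(W), 21(W), 20(W), all W → L
n=25: reaches L-position 24 → W
n=26: reaches L-position 22 → W
n=27: reaches L-position 24 → W
n=28: reaches L-position 24 → W
n=29: only reaches 28(W), 26(W), 25(W), all W → L
n=30: reaches L-position 29 → W
n=31: only reaches 30(W), 28(W), 27(W), all W → L
n=32: reaches L-position 31 → W
n=33: reaches L-position 29 → W
n=34: reaches L-position 31 → W
n=35: reaches L-position 31 → W
n=36: only reaches 35(W), 33(W), 32(W), all W → L
n=37: reaches L-position 36 → W
n=38: only reaches 37(W), 35(W), 34(W), all W → L
n=39: reaches L-position 38 → W
n=40: reaches L-position 36 → W
n=41: reaches L-position 38 → W
n=42: reaches L-position 38 → W
n=43: only reaches 42(W), 40(W), 39(W), all W → L
n=44: reaches L-position 43 → W
n=45: only reaches 44(W), 42(W), 41(W), all W → L
The losing starting values of n are exactly the entries labelled L in this table (14 of them).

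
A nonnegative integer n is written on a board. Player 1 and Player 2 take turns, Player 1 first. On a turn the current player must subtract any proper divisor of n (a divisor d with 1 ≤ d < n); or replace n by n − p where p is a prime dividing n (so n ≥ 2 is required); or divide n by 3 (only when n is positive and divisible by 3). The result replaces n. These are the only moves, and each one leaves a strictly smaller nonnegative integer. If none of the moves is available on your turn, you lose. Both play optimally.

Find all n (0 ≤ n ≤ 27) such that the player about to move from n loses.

Build the W/L table. Terminal = L. A non-terminal position is W if it has a move to some L; otherwise it is L.
n=0: no move → L
n=1: no move → L
n=2: can move to 0, which is L ⇒ W
n=3: can move to 0, which is L ⇒ W
n=4: moves to 2(W), 3(W); every one is W ⇒ L
n=5: can move to 0, which is L ⇒ W
n=6: can move to 4, which is L ⇒ W
n=7: can move to 0, which is L ⇒ W
n=8: can move to 4, which is L ⇒ W
n=9: moves to 3(W), 6(W), 8(W); every one is W ⇒ L
n=10: can move to 9, which is L ⇒ W
n=11: can move to 0, which is L ⇒ W
n=12: can move to 4, which is L ⇒ W
n=13: can move to 0, which is L ⇒ W
n=14: moves to 7(W), 12(W), 13(W); every one is W ⇒ L
n=15: can move to 14, which is L ⇒ W
n=16: can move to 14, which is L ⇒ W
n=17: can move to 0, which is L ⇒ W
n=18: can move to 9, which is L ⇒ W
n=19: can move to 0, which is L ⇒ W
n=20: moves to 10(W), 15(W), 16(W), 18(W), 19(W); every one is W ⇒ L
n=21: can move to 14, which is L ⇒ W
n=22: can move to 20, which is L ⇒ W
n=23: can move to 0, which is L ⇒ W
n=24: can move to 20, which is L ⇒ W
n=25: can move to 20, which is L ⇒ W
n=26: moves to 13(W), 24(W), 25(W); every one is W ⇒ L
n=27: can move to 9, which is L ⇒ W
The losing starting values of n are exactly the entries labelled L in this table (7 of them).

0, 1, 4, 9, 14, 20, 26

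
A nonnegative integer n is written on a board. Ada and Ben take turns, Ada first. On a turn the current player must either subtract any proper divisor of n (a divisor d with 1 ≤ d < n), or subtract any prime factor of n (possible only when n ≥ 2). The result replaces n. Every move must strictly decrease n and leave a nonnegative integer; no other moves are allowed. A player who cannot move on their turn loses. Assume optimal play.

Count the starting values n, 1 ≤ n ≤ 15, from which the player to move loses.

Classify positions by backward induction: terminal positions (no move available) are L. From any other position, the mover wins iff some move reaches an L.
n=0: no move → L
n=1: no move → L
n=2: W (go to 0, an L position)
n=3: W (go to 0, an L position)
n=4: L (options 2(W), 3(W) are all W)
n=5: W (go to 0, an L position)
n=6: W (go to 4, an L position)
n=7: W (go to 0, an L position)
n=8: W (go to 4, an L position)
n=9: L (options 6(W), 8(W) are all W)
n=10: W (go to 9, an L position)
n=11: W (go to 0, an L position)
n=12: W (go to 9, an L position)
n=13: W (go to 0, an L position)
n=14: L (options 7(W), 12(W), 13(W) are all W)
n=15: W (go to 14, an L position)
L entries with 1 ≤ n ≤ 15 (n=0 is outside the asked range and is not counted): n = 1, 4, 9, 14; that makes 4.

4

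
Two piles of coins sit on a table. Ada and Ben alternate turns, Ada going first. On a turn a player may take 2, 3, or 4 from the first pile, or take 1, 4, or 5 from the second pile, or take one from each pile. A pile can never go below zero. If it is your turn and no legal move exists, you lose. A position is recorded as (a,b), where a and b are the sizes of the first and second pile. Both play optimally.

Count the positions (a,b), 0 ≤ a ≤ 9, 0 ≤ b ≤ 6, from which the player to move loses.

Work bottom-up. With no move the player to move loses. Otherwise the position is W if at least one move leads to an L position for the opponent, and L if every move leads to a W.
Every move lowers a or b (never raises either), so fill the grid row by row in increasing a, and left to right within a row: each cell's successors are then already labelled.
      b=0  b=1  b=2  b=3  b=4  b=5  b=6
a=0:    L    W    L    W    W    W    W
a=1:    L    W    L    W    W    W    W
a=2:    W    W    W    W    L    W    L
a=3:    W    L    W    L    W    W    W
a=4:    W    L    W    L    W    W    W
a=5:    W    W    W    W    W    L    W
a=6:    L    W    L    W    W    W    W
a=7:    L    W    L    W    W    W    W
a=8:    W    W    W    W    L    W    L
a=9:    W    L    W    L    W    W    W
Cells with no legal move (terminal, hence L): (0,0), (1,0).
The remaining L cells, each justified by listing all of its moves:
(0,2): →(0,1)(W) only, which is W, so L
(1,2): →(1,1)(W), (0,1)(W) — all W, so L
(2,4): →(0,4)(W), (2,3)(W), (2,0)(W), (1,3)(W) — all W, so L
(2,6): →(0,6)(W), (2,5)(W), (2,2)(W), (2,1)(W), (1,5)(W) — all W, so L
(3,1): →(1,1)(W), (0,1)(W), (3,0)(W), (2,0)(W) — all W, so L
(3,3): →(1,3)(W), (0,3)(W), (3,2)(W), (2,2)(W) — all W, so L
(4,1): →(2,1)(W), (1,1)(W), (0,1)(W), (4,0)(W), (3,0)(W) — all W, so L
(4,3): →(2,3)(W), (1,3)(W), (0,3)(W), (4,2)(W), (3,2)(W) — all W, so L
(5,5): →(3,5)(W), (2,5)(W), (1,5)(W), (5,4)(W), (5,1)(W), (5,0)(W), (4,4)(W) — all W, so L
(6,0): →(4,0)(W), (3,0)(W), (2,0)(W) — all W, so L
(6,2): →(4,2)(W), (3,2)(W), (2,2)(W), (6,1)(W), (5,1)(W) — all W, so L
(7,0): →(5,0)(W), (4,0)(W), (3,0)(W) — all W, so L
(7,2): →(5,2)(W), (4,2)(W), (3,2)(W), (7,1)(W), (6,1)(W) — all W, so L
(8,4): →(6,4)(W), (5,4)(W), (4,4)(W), (8,3)(W), (8,0)(W), (7,3)(W) — all W, so L
(8,6): →(6,6)(W), (5,6)(W), (4,6)(W), (8,5)(W), (8,2)(W), (8,1)(W), (7,5)(W) — all W, so L
(9,1): →(7,1)(W), (6,1)(W), (5,1)(W), (9,0)(W), (8,0)(W) — all W, so L
(9,3): →(7,3)(W), (6,3)(W), (5,3)(W), (9,2)(W), (8,2)(W) — all W, so L
Every other cell has at least one move into one of the L cells above, so it is W.
L cells per row: a=0: 2, a=1: 2, a=2: 2, a=3: 2, a=4: 2, a=5: 1, a=6: 2, a=7: 2, a=8: 2, a=9: 2; total 19.

19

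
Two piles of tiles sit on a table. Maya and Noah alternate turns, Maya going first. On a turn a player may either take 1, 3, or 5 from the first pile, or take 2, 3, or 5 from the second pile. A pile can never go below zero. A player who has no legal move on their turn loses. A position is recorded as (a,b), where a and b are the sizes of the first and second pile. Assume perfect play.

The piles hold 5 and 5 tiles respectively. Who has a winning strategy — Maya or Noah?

Maya wins.

Work bottom-up. With no move the player to move loses. Otherwise the position is W if at least one move leads to an L position for the opponent, and L if every move leads to a W.
No move ever increases a pile, so every position that can arise here has a ≤ 5 and b ≤ 5; it is enough to label the cells with 0 ≤ a ≤ 5 and 0 ≤ b ≤ 5.
Every move lowers a or b (never raises either), so fill the grid row by row in increasing a, and left to right within a row: each cell's successors are then already labelled.
      b=0  b=1  b=2  b=3  b=4  b=5
a=0:    L    L    W    W    W    W
a=1:    W    W    L    L    W    W
a=2:    L    L    W    W    W    W
a=3:    W    W    L    L    W    W
a=4:    L    L    W    W    W    W
a=5:    W    W    L    L    W    W
Cells with no legal move (terminal, hence L): (0,0), (0,1).
The remaining L cells, each justified by listing all of its moves:
(1,2): only reaches (0,2)(W), (1,0)(W), all W → L
(1,3): only reaches (0,3)(W), (1,1)(W), (1,0)(W), all W → L
(2,0): only reaches (1,0)(W), which is W → L
(2,1): only reaches (1,1)(W), which is W → L
(3,2): only reaches (2,2)(W), (0,2)(W), (3,0)(W), all W → L
(3,3): only reaches (2,3)(W), (0,3)(W), (3,1)(W), (3,0)(W), all W → L
(4,0): only reaches (3,0)(W), (1,0)(W), all W → L
(4,1): only reaches (3,1)(W), (1,1)(W), all W → L
(5,2): only reaches (4,2)(W), (2,2)(W), (0,2)(W), (5,0)(W), all W → L
(5,3): only reaches (4,3)(W), (2,3)(W), (0,3)(W), (5,1)(W), (5,0)(W), all W → L
Every other cell has at least one move into one of the L cells above, so it is W.
From (5,5) Maya can move to (5,3), reaching an L position.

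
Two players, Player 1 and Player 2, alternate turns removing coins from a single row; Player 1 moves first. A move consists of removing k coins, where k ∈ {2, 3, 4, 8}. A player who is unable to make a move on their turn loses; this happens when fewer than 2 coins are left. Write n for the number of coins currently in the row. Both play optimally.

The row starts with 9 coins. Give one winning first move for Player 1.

Remove 2, leaving 7.

Work bottom-up. With no move the player to move loses. Otherwise the position is W if at least one move leads to an L position for the opponent, and L if every move leads to a W.
n=0: no move → L
n=1: no move → L
n=2: reaches L-position 0 → W
n=3: reaches L-position 1 → W
n=4: reaches L-position 1 → W
n=5: reaches L-position 1 → W
n=6: only reaches 4(W), 3(W), 2(W), all W → L
n=7: only reaches 5(W), 4(W), 3(W), all W → L
n=8: reaches L-position 6 → W
n=9: reaches L-position 7 → W
From 9, the L positions reachable in one move are: 7, 6, 1. Any move reaching one of these is winning.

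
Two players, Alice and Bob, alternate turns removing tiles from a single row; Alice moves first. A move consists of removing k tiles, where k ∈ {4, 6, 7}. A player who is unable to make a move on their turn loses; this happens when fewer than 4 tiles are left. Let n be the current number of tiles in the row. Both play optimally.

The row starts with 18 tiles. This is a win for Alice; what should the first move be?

Build the W/L table. Terminal = L. A non-terminal position is W if it has a move to some L; otherwise it is L.
n=0: no move → L
n=1: no move → L
n=2: no move → L
n=3: no move → L
n=4: reaches L-position 0 → W
n=5: reaches L-position 1 → W
n=6: reaches L-position 2 → W
n=7: reaches L-position 3 → W
n=8: reaches L-position 2 → W
n=9: reaches L-position 3 → W
n=10: reaches L-position 3 → W
n=11: only reaches 7(W), 5(W), 4(W), all W → L
n=12: only reaches 8(W), 6(W), 5(W), all W → L
n=13: only reaches 9(W), 7(W), 6(W), all W → L
n=14: only reaches 10(W), 8(W), 7(W), all W → L
n=15: reaches L-position 11 → W
n=16: reaches L-position 12 → W
n=17: reaches L-position 13 → W
n=18: reaches L-position 14 → W
From 18, the L positions reachable in one move are: 14, 12, 11. Any move reaching one of these is winning.

Remove 4, leaving 14.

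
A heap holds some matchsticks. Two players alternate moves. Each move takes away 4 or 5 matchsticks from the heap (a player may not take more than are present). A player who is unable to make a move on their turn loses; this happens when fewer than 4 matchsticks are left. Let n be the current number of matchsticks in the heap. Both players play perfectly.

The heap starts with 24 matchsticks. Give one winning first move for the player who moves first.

Build the W/L table. Terminal = L. A non-terminal position is W if it has a move to some L; otherwise it is L.
n=0: no move → L
n=1: no move → L
n=2: no move → L
n=3: no move → L
n=4: reaches L-position 0 → W
n=5: reaches L-position 1 → W
n=6: reaches L-position 2 → W
n=7: reaches L-position 3 → W
n=8: reaches L-position 3 → W
n=9: only reaches 5(W), 4(W), all W → L
n=10: only reaches 6(W), 5(W), all W → L
n=11: only reaches 7(W), 6(W), all W → L
n=12: only reaches 8(W), 7(W), all W → L
n=13: reaches L-position 9 → W
n=14: reaches L-position 10 → W
n=15: reaches L-position 11 → W
n=16: reaches L-position 12 → W
n=17: reaches L-position 12 → W
n=18: only reaches 14(W), 13(W), all W → L
n=19: only reaches 15(W), 14(W), all W → L
n=20: only reaches 16(W), 15(W), all W → L
n=21: only reaches 17(W), 16(W), all W → L
n=22: reaches L-position 18 → W
n=23: reaches L-position 19 → W
n=24: reaches L-position 20 → W
From 24, the L positions reachable in one move are: 20, 19. Any move reaching one of these is winning.

Remove 4, leaving 20.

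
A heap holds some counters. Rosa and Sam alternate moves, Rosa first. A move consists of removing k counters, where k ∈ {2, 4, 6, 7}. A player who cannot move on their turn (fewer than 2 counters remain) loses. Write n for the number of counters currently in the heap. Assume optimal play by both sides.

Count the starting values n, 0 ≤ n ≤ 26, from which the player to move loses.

Classify positions by backward induction: terminal positions (no move available) are L. From any other position, the mover wins iff some move reaches an L.
n=0: no move → L
n=1: no move → L
n=2: can move to 0, which is L ⇒ W
n=3: can move to 1, which is L ⇒ W
n=4: can move to 0, which is L ⇒ W
n=5: can move to 1, which is L ⇒ W
n=6: can move to 0, which is L ⇒ W
n=7: can move to 1, which is L ⇒ W
n=8: can move to 1, which is L ⇒ W
n=9: moves to 7(W), 5(W), 3(W), 2(W); every one is W ⇒ L
n=10: moves to 8(W), 6(W), 4(W), 3(W); every one is W ⇒ L
n=11: can move to 9, which is L ⇒ W
n=12: can move to 10, which is L ⇒ W
n=13: can move to 9, which is L ⇒ W
n=14: can move to 10, which is L ⇒ W
n=15: can move to 9, which is L ⇒ W
n=16: can move to 10, which is L ⇒ W
n=17: can move to 10, which is L ⇒ W
n=18: moves to 16(W), 14(W), 12(W), 11(W); every one is W ⇒ L
n=19: moves to 17(W), 15(W), 13(W), 12(W); every one is W ⇒ L
n=20: can move to 18, which is L ⇒ W
n=21: can move to 19, which is L ⇒ W
n=22: can move to 18, which is L ⇒ W
n=23: can move to 19, which is L ⇒ W
n=24: can move to 18, which is L ⇒ W
n=25: can move to 19, which is L ⇒ W
n=26: can move to 19, which is L ⇒ W
L entries with 0 ≤ n ≤ 26: n = 0, 1, 9, 10, 18, 19; that makes 6.

6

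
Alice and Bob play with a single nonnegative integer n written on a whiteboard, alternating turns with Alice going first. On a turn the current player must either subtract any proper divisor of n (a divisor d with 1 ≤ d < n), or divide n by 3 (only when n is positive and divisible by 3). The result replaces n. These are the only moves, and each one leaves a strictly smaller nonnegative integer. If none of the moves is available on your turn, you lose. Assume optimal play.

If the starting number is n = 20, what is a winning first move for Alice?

Use the standard recursion: the mover loses at a terminal position; elsewhere, the mover wins exactly when some move hands the opponent an L position.
n=0: no move → L
n=1: no move → L
n=2: reaches L-position 1 → W
n=3: reaches L-position 1 → W
n=4: only reaches 2(W), 3(W), all W → L
n=5: reaches L-position 4 → W
n=6: reaches L-position 4 → W
n=7: only reaches 6(W), which is W → L
n=8: reaches L-position 4 → W
n=9: only reaches 3(W), 6(W), 8(W), all W → L
n=10: reaches L-position 9 → W
n=11: only reaches 10(W), which is W → L
n=12: reaches L-position 4 → W
n=13: only reaches 12(W), which is W → L
n=14: reaches L-position 7 → W
n=15: only reaches 5(W), 10(W), 12(W), 14(W), all W → L
n=16: reaches L-position 15 → W
n=17: only reaches 16(W), which is W → L
n=18: reaches L-position 9 → W
n=19: only reaches 18(W), which is W → L
n=20: reaches L-position 15 → W
From 20, the L positions reachable in one move are: 15, 19. Any move reaching one of these is winning.

Move to 15.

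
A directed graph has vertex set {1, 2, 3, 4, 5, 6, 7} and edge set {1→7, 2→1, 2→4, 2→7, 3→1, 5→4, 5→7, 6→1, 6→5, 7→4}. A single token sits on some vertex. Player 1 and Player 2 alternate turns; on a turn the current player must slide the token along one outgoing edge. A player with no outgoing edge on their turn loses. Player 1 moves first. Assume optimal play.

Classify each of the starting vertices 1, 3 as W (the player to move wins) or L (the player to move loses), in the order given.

Use the standard recursion: the mover loses at a terminal position; elsewhere, the mover wins exactly when some move hands the opponent an L position.
Every edge goes from a vertex to one that appears earlier in the order 4, 7, 1, 5, 3, 2, 6, so processing vertices in that order labels each vertex after all of its successors.
4: no outgoing edge → L
7: →4(L), so W
1: →7(W) only, which is W, so L
5: →4(L), so W
3: →1(L), so W
2: →1(L), so W
6: →1(L), so W

1: L, 3: W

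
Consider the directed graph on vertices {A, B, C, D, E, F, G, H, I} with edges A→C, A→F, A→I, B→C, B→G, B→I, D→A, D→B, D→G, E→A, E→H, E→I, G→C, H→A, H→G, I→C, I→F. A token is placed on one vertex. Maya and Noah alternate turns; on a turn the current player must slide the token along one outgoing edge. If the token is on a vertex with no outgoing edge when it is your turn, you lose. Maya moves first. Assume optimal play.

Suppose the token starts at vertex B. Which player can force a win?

Maya wins.

Positions with no move are L. A position that does have a move is losing for the player to move precisely when every available move leads to a winning position for the opponent. Fill in the labels:
Every edge goes from a vertex to one that appears earlier in the order C, F, I, G, B, A, D, H, E, so processing vertices in that order labels each vertex after all of its successors.
C: no outgoing edge → L
F: no outgoing edge → L
I: →F(L), so W
G: →C(L), so W
B: →C(L), so W
A: →F(L), so W
D: →A(W), B(W), G(W) — all W, so L
H: →A(W), G(W) — all W, so L
E: →H(L), so W
From B Maya can move to C, reaching an L position.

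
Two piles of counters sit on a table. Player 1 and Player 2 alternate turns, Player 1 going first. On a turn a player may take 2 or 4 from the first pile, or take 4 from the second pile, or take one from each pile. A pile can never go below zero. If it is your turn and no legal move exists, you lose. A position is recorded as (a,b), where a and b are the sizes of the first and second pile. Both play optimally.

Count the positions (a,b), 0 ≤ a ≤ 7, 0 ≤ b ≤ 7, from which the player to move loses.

Build the W/L table. Terminal = L. A non-terminal position is W if it has a move to some L; otherwise it is L.
Every move lowers a or b (never raises either), so fill the grid row by row in increasing a, and left to right within a row: each cell's successors are then already labelled.
      b=0  b=1  b=2  b=3  b=4  b=5  b=6  b=7
a=0:    L    L    L    L    W    W    W    W
a=1:    L    W    W    W    W    L    L    L
a=2:    W    W    W    W    L    L    W    W
a=3:    W    L    L    L    L    W    W    W
a=4:    W    W    W    W    W    W    L    L
a=5:    W    W    W    W    W    W    W    W
a=6:    L    L    L    L    W    W    W    W
a=7:    L    W    W    W    W    L    L    L
Cells with no legal move (terminal, hence L): (0,0), (0,1), (0,2), (0,3), (1,0).
The remaining L cells, each justified by listing all of its moves:
(1,5): only reaches (1,1)(W), (0,4)(W), all W → L
(1,6): only reaches (1,2)(W), (0,5)(W), all W → L
(1,7): only reaches (1,3)(W), (0,6)(W), all W → L
(2,4): only reaches (0,4)(W), (2,0)(W), (1,3)(W), all W → L
(2,5): only reaches (0,5)(W), (2,1)(W), (1,4)(W), all W → L
(3,1): only reaches (1,1)(W), (2,0)(W), all W → L
(3,2): only reaches (1,2)(W), (2,1)(W), all W → L
(3,3): only reaches (1,3)(W), (2,2)(W), all W → L
(3,4): only reaches (1,4)(W), (3,0)(W), (2,3)(W), all W → L
(4,6): only reaches (2,6)(W), (0,6)(W), (4,2)(W), (3,5)(W), all W → L
(4,7): only reaches (2,7)(W), (0,7)(W), (4,3)(W), (3,6)(W), all W → L
(6,0): only reaches (4,0)(W), (2,0)(W), all W → L
(6,1): only reaches (4,1)(W), (2,1)(W), (5,0)(W), all W → L
(6,2): only reaches (4,2)(W), (2,2)(W), (5,1)(W), all W → L
(6,3): only reaches (4,3)(W), (2,3)(W), (5,2)(W), all W → L
(7,0): only reaches (5,0)(W), (3,0)(W), all W → L
(7,5): only reaches (5,5)(W), (3,5)(W), (7,1)(W), (6,4)(W), all W → L
(7,6): only reaches (5,6)(W), (3,6)(W), (7,2)(W), (6,5)(W), all W → L
(7,7): only reaches (5,7)(W), (3,7)(W), (7,3)(W), (6,6)(W), all W → L
Every other cell has at least one move into one of the L cells above, so it is W.
L cells per row: a=0: 4, a=1: 4, a=2: 2, a=3: 4, a=4: 2, a=5: 0, a=6: 4, a=7: 4; total 24.

24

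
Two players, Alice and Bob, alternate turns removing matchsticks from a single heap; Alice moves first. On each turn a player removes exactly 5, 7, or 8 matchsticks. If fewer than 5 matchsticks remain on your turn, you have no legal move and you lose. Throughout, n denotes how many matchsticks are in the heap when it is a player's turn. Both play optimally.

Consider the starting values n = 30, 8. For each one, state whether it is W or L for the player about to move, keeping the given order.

Classify positions by backward induction: terminal positions (no move available) are L. From any other position, the mover wins iff some move reaches an L.
n=0: no move → L
n=1: no move → L
n=2: no move → L
n=3: no move → L
n=4: no move → L
n=5: can move to 0, which is L ⇒ W
n=6: can move to 1, which is L ⇒ W
n=7: can move to 2, which is L ⇒ W
n=8: can move to 3, which is L ⇒ W
n=9: can move to 4, which is L ⇒ W
n=10: can move to 3, which is L ⇒ W
n=11: can move to 4, which is L ⇒ W
n=12: can move to 4, which is L ⇒ W
n=13: moves to 8(W), 6(W), 5(W); every one is W ⇒ L
n=14: moves to 9(W), 7(W), 6(W); every one is W ⇒ L
n=15: moves to 10(W), 8(W), 7(W); every one is W ⇒ L
n=16: moves to 11(W), 9(W), 8(W); every one is W ⇒ L
n=17: moves to 12(W), 10(W), 9(W); every one is W ⇒ L
n=18: can move to 13, which is L ⇒ W
n=19: can move to 14, which is L ⇒ W
n=20: can move to 15, which is L ⇒ W
n=21: can move to 16, which is L ⇒ W
n=22: can move to 17, which is L ⇒ W
n=23: can move to 16, which is L ⇒ W
n=24: can move to 17, which is L ⇒ W
n=25: can move to 17, which is L ⇒ W
n=26: moves to 21(W), 19(W), 18(W); every one is W ⇒ L
n=27: moves to 22(W), 20(W), 19(W); every one is W ⇒ L
n=28: moves to 23(W), 21(W), 20(W); every one is W ⇒ L
n=29: moves to 24(W), 22(W), 21(W); every one is W ⇒ L
n=30: moves to 25(W), 23(W), 22(W); every one is W ⇒ L

30: L, 8: W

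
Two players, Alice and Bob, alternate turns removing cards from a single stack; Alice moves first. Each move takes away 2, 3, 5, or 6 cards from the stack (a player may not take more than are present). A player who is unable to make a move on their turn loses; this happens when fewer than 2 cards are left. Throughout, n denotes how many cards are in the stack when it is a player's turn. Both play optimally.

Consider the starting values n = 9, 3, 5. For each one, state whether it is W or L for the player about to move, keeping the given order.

Work bottom-up. With no move the player to move loses. Otherwise the position is W if at least one move leads to an L position for the opponent, and L if every move leads to a W.
n=0: no move → L
n=1: no move → L
n=2: W (go to 0, an L position)
n=3: W (go to 1, an L position)
n=4: W (go to 1, an L position)
n=5: W (go to 0, an L position)
n=6: W (go to 1, an L position)
n=7: W (go to 1, an L position)
n=8: L (options 6(W), 5(W), 3(W), 2(W) are all W)
n=9: L (options 7(W), 6(W), 4(W), 3(W) are all W)

9: L, 3: W, 5: W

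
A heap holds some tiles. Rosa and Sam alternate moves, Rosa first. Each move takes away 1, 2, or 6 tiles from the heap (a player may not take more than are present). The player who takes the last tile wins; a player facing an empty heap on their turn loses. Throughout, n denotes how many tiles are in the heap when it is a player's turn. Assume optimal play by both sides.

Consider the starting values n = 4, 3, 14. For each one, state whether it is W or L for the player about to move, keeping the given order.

Positions with no move are L. A position that does have a move is losing for the player to move precisely when every available move leads to a winning position for the opponent. Fill in the labels:
n=0: no move → L
n=1: can move to 0, which is L ⇒ W
n=2: can move to 0, which is L ⇒ W
n=3: moves to 2(W), 1(W); every one is W ⇒ L
n=4: can move to 3, which is L ⇒ W
n=5: can move to 3, which is L ⇒ W
n=6: can move to 0, which is L ⇒ W
n=7: moves to 6(W), 5(W), 1(W); every one is W ⇒ L
n=8: can move to 7, which is L ⇒ W
n=9: can move to 7, which is L ⇒ W
n=10: moves to 9(W), 8(W), 4(W); every one is W ⇒ L
n=11: can move to 10, which is L ⇒ W
n=12: can move to 10, which is L ⇒ W
n=13: can move to 7, which is L ⇒ W
n=14: moves to 13(W), 12(W), 8(W); every one is W ⇒ L

4: W, 3: L, 14: L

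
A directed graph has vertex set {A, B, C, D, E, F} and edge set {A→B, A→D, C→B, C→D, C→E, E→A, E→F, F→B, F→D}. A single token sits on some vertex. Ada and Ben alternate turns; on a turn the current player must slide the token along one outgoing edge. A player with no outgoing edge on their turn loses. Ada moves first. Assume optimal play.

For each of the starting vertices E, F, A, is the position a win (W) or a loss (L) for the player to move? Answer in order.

Compute win/loss labels from the base case upward. A position with no move is L. Any other position is W if it can reach an L in one move, else L.
Every edge goes from a vertex to one that appears earlier in the order B, D, A, F, E, C, so processing vertices in that order labels each vertex after all of its successors.
B: no outgoing edge → L
D: no outgoing edge → L
A: reaches L-position D → W
F: reaches L-position D → W
E: only reaches F(W), A(W), all W → L
C: reaches L-position E → W

E: L, F: W, A: W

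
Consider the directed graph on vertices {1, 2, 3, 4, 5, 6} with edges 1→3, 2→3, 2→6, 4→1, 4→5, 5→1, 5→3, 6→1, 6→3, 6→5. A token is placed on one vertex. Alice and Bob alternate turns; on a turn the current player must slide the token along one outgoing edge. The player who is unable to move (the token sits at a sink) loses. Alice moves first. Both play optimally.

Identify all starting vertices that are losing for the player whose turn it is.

3, 4

Label each position W (a win for the player to move) or L (a loss). A position with no legal move is L; any other position is W exactly when some move reaches an L, and L when every move reaches a W.
Every edge goes from a vertex to one that appears earlier in the order 3, 1, 5, 6, 2, 4, so processing vertices in that order labels each vertex after all of its successors.
3: no outgoing edge → L
1: →3(L), so W
5: →3(L), so W
6: →3(L), so W
2: →3(L), so W
4: →5(W), 1(W) — all W, so L
Reading off the rows marked L gives the requested list; there are 2 such vertices.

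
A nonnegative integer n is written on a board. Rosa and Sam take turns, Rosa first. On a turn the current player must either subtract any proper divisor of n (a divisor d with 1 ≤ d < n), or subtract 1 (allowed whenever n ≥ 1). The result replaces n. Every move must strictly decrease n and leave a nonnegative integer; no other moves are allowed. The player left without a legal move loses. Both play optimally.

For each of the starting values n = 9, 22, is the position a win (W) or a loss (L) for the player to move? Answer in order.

Positions with no move are L. A position that does have a move is losing for the player to move precisely when every available move leads to a winning position for the opponent. Fill in the labels:
n=0: no move → L
n=1: can move to 0, which is L ⇒ W
n=2: the only move is to 1(W), a W ⇒ L
n=3: can move to 2, which is L ⇒ W
n=4: can move to 2, which is L ⇒ W
n=5: the only move is to 4(W), a W ⇒ L
n=6: can move to 5, which is L ⇒ W
n=7: the only move is to 6(W), a W ⇒ L
n=8: can move to 7, which is L ⇒ W
n=9: moves to 6(W), 8(W); every one is W ⇒ L
n=10: can move to 5, which is L ⇒ W
n=11: the only move is to 10(W), a W ⇒ L
n=12: can move to 9, which is L ⇒ W
n=13: the only move is to 12(W), a W ⇒ L
n=14: can move to 7, which is L ⇒ W
n=15: moves to 10(W), 12(W), 14(W); every one is W ⇒ L
n=16: can move to 15, which is L ⇒ W
n=17: the only move is to 16(W), a W ⇒ L
n=18: can move to 9, which is L ⇒ W
n=19: the only move is to 18(W), a W ⇒ L
n=20: can move to 15, which is L ⇒ W
n=21: moves to 14(W), 18(W), 20(W); every one is W ⇒ L
n=22: can move to 11, which is L ⇒ W

9: L, 22: W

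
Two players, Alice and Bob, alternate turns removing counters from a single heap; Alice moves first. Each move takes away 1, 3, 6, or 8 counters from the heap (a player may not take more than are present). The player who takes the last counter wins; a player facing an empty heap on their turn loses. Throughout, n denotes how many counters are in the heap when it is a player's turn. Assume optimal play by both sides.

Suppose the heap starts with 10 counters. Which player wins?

Alice wins.

Positions with no move are L. A position that does have a move is losing for the player to move precisely when every available move leads to a winning position for the opponent. Fill in the labels:
n=0: no move → L
n=1: →0(L), so W
n=2: →1(W) only, which is W, so L
n=3: →2(L), so W
n=4: →3(W), 1(W) — all W, so L
n=5: →4(L), so W
n=6: →0(L), so W
n=7: →4(L), so W
n=8: →2(L), so W
n=9: →8(W), 6(W), 3(W), 1(W) — all W, so L
n=10: →9(L), so W
From 10 Alice can remove 1, leaving 9, reaching an L position.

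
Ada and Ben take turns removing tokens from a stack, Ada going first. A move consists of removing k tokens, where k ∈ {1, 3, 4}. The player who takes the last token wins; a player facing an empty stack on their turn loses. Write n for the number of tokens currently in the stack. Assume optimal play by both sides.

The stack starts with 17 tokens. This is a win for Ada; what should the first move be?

Build the W/L table. Terminal = L. A non-terminal position is W if it has a move to some L; otherwise it is L.
n=0: no move → L
n=1: W (go to 0, an L position)
n=2: L (sole option 1(W) is W)
n=3: W (go to 2, an L position)
n=4: W (go to 0, an L position)
n=5: W (go to 2, an L position)
n=6: W (go to 2, an L position)
n=7: L (options 6(W), 4(W), 3(W) are all W)
n=8: W (go to 7, an L position)
n=9: L (options 8(W), 6(W), 5(W) are all W)
n=10: W (go to 9, an L position)
n=11: W (go to 7, an L position)
n=12: W (go to 9, an L position)
n=13: W (go to 9, an L position)
n=14: L (options 13(W), 11(W), 10(W) are all W)
n=15: W (go to 14, an L position)
n=16: L (options 15(W), 13(W), 12(W) are all W)
n=17: W (go to 16, an L position)
From 17, the L positions reachable in one move are: 16, 14. Any move reaching one of these is winning.

Remove 1, leaving 16.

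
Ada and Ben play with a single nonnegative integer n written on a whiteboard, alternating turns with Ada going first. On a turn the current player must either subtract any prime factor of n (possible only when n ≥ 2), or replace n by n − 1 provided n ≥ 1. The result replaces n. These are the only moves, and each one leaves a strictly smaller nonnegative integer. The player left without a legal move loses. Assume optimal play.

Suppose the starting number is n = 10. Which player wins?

Ada wins.

Label each position W (a win for the player to move) or L (a loss). A position with no legal move is L; any other position is W exactly when some move reaches an L, and L when every move reaches a W.
n=0: no move → L
n=1: W (go to 0, an L position)
n=2: W (go to 0, an L position)
n=3: W (go to 0, an L position)
n=4: L (options 2(W), 3(W) are all W)
n=5: W (go to 0, an L position)
n=6: W (go to 4, an L position)
n=7: W (go to 0, an L position)
n=8: L (options 6(W), 7(W) are all W)
n=9: W (go to 8, an L position)
n=10: W (go to 8, an L position)
The starting position 10 is W: Ada should move to 8, handing over an L position.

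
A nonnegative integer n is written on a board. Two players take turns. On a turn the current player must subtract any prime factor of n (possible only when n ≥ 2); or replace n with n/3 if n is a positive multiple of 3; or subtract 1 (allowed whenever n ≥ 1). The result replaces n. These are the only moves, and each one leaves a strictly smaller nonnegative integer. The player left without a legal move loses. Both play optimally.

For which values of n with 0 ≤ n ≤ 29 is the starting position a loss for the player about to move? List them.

Work bottom-up. With no move the player to move loses. Otherwise the position is W if at least one move leads to an L position for the opponent, and L if every move leads to a W.
n=0: no move → L
n=1: W (go to 0, an L position)
n=2: W (go to 0, an L position)
n=3: W (go to 0, an L position)
n=4: L (options 2(W), 3(W) are all W)
n=5: W (go to 0, an L position)
n=6: W (go to 4, an L position)
n=7: W (go to 0, an L position)
n=8: L (options 6(W), 7(W) are all W)
n=9: W (go to 8, an L position)
n=10: W (go to 8, an L position)
n=11: W (go to 0, an L position)
n=12: W (go to 4, an L position)
n=13: W (go to 0, an L position)
n=14: L (options 7(W), 12(W), 13(W) are all W)
n=15: W (go to 14, an L position)
n=16: W (go to 14, an L position)
n=17: W (go to 0, an L position)
n=18: L (options 6(W), 15(W), 16(W), 17(W) are all W)
n=19: W (go to 0, an L position)
n=20: W (go to 18, an L position)
n=21: W (go to 14, an L position)
n=22: L (options 11(W), 20(W), 21(W) are all W)
n=23: W (go to 0, an L position)
n=24: W (go to 8, an L position)
n=25: L (options 20(W), 24(W) are all W)
n=26: W (go to 25, an L position)
n=27: L (options 9(W), 24(W), 26(W) are all W)
n=28: W (go to 27, an L position)
n=29: W (go to 0, an L position)
The losing starting values of n are exactly the entries labelled L in this table (8 of them).

0, 4, 8, 14, 18, 22, 25, 27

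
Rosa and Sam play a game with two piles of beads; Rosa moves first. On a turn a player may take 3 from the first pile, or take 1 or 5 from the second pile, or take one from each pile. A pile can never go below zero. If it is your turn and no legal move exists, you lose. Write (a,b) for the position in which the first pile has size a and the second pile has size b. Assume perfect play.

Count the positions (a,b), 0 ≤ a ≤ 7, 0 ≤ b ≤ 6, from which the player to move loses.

23

Build the W/L table. Terminal = L. A non-terminal position is W if it has a move to some L; otherwise it is L.
Every move lowers a or b (never raises either), so fill the grid row by row in increasing a, and left to right within a row: each cell's successors are then already labelled.
      b=0  b=1  b=2  b=3  b=4  b=5  b=6
a=0:    L    W    L    W    L    W    L
a=1:    L    W    L    W    L    W    L
a=2:    L    W    L    W    L    W    L
a=3:    W    W    W    W    W    W    W
a=4:    W    L    W    L    W    L    W
a=5:    W    L    W    L    W    L    W
a=6:    L    W    W    L    W    W    W
a=7:    L    W    L    W    W    W    L
Cells with no legal move (terminal, hence L): (0,0), (1,0), (2,0).
The remaining L cells, each justified by listing all of its moves:
(0,2): L (sole option (0,1)(W) is W)
(0,4): L (sole option (0,3)(W) is W)
(0,6): L (options (0,5)(W), (0,1)(W) are all W)
(1,2): L (options (1,1)(W), (0,1)(W) are all W)
(1,4): L (options (1,3)(W), (0,3)(W) are all W)
(1,6): L (options (1,5)(W), (1,1)(W), (0,5)(W) are all W)
(2,2): L (options (2,1)(W), (1,1)(W) are all W)
(2,4): L (options (2,3)(W), (1,3)(W) are all W)
(2,6): L (options (2,5)(W), (2,1)(W), (1,5)(W) are all W)
(4,1): L (options (1,1)(W), (4,0)(W), (3,0)(W) are all W)
(4,3): L (options (1,3)(W), (4,2)(W), (3,2)(W) are all W)
(4,5): L (options (1,5)(W), (4,4)(W), (4,0)(W), (3,4)(W) are all W)
(5,1): L (options (2,1)(W), (5,0)(W), (4,0)(W) are all W)
(5,3): L (options (2,3)(W), (5,2)(W), (4,2)(W) are all W)
(5,5): L (options (2,5)(W), (5,4)(W), (5,0)(W), (4,4)(W) are all W)
(6,0): L (sole option (3,0)(W) is W)
(6,3): L (options (3,3)(W), (6,2)(W), (5,2)(W) are all W)
(7,0): L (sole option (4,0)(W) is W)
(7,2): L (options (4,2)(W), (7,1)(W), (6,1)(W) are all W)
(7,6): L (options (4,6)(W), (7,5)(W), (7,1)(W), (6,5)(W) are all W)
Every other cell has at least one move into one of the L cells above, so it is W.
L cells per row: a=0: 4, a=1: 4, a=2: 4, a=3: 0, a=4: 3, a=5: 3, a=6: 2, a=7: 3; total 23.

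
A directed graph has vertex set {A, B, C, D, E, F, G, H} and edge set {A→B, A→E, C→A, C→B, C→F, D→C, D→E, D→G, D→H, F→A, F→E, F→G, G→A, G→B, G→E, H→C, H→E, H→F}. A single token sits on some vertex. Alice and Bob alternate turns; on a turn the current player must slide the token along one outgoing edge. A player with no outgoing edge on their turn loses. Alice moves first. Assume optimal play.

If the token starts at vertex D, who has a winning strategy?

Compute win/loss labels from the base case upward. A position with no move is L. Any other position is W if it can reach an L in one move, else L.
Every edge goes from a vertex to one that appears earlier in the order E, B, A, G, F, C, H, D, so processing vertices in that order labels each vertex after all of its successors.
E: no outgoing edge → L
B: no outgoing edge → L
A: reaches L-position B → W
G: reaches L-position B → W
F: reaches L-position E → W
C: reaches L-position B → W
H: reaches L-position E → W
D: reaches L-position E → W
The starting position D is W: Alice should move to E, handing over an L position.

Alice wins.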